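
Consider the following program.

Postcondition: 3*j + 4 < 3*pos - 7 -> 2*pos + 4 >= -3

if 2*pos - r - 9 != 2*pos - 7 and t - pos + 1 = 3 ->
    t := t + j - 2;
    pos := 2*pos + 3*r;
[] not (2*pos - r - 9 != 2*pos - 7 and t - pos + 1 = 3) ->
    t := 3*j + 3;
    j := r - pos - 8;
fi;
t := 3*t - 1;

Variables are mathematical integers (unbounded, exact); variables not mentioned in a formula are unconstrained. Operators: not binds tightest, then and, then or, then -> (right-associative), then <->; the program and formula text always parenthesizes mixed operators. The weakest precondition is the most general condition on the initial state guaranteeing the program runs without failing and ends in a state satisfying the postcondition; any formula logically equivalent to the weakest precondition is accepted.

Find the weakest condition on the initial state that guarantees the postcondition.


Working backward. After the program, the postcondition 3*j + 4 < 3*pos - 7 -> 2*pos + 4 >= -3 must hold; in canonical form it is 3*j < 3*pos - 11 -> 2*pos >= -7.
Before t := 3*t - 1: 3*j < 3*pos - 11 -> 2*pos >= -7
Then branch requires 3*j < 6*pos + 9*r - 11 -> 4*pos + 6*r >= -7; else branch requires 3*r < 6*pos + 13 -> 2*pos >= -7.
Before the if: ((r != -2 and t = pos + 2) -> (3*j < 6*pos + 9*r - 11 -> 4*pos + 6*r >= -7)) and ((not (r != -2 and t = pos + 2)) -> (3*r < 6*pos + 13 -> 2*pos >= -7))
Answer: WP = ((r != -2 and t = pos + 2) -> (3*j < 6*pos + 9*r - 11 -> 4*pos + 6*r >= -7)) and ((not (r != -2 and t = pos + 2)) -> (3*r < 6*pos + 13 -> 2*pos >= -7))


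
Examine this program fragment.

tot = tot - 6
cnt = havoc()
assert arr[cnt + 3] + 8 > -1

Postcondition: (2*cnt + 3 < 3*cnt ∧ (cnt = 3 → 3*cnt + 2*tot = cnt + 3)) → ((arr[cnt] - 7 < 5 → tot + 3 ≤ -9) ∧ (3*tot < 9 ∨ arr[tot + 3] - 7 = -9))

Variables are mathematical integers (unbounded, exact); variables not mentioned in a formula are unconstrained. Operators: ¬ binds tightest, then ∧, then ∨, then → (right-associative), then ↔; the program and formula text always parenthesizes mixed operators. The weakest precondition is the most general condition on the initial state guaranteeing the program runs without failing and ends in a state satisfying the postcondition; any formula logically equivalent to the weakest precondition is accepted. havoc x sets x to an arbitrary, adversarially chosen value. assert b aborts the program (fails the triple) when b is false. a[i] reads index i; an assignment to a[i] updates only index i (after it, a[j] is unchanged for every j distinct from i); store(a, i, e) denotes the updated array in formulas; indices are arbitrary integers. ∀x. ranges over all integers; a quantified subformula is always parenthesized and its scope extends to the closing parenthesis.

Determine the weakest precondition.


Working backward. After the program, the postcondition (2*cnt + 3 < 3*cnt ∧ (cnt = 3 → 3*cnt + 2*tot = cnt + 3)) → ((arr[cnt] - 7 < 5 → tot + 3 ≤ -9) ∧ (3*tot < 9 ∨ arr[tot + 3] - 7 = -9)) must hold; in canonical form it is (cnt > 3 ∧ (cnt = 3 → 2*cnt + 2*tot = 3)) → ((arr[cnt] < 12 → tot ≤ -12) ∧ (3*tot < 9 ∨ arr[tot + 3] = -2)).
Before assert arr[cnt + 3] + 8 > -1: arr[cnt + 3] > -9 ∧ ((cnt > 3 ∧ (cnt = 3 → 2*cnt + 2*tot = 3)) → ((arr[cnt] < 12 → tot ≤ -12) ∧ (3*tot < 9 ∨ arr[tot + 3] = -2)))
Before havoc cnt: ∀cnt_1. (arr[cnt_1 + 3] > -9 ∧ ((cnt_1 > 3 ∧ (cnt_1 = 3 → 2*cnt_1 + 2*tot = 3)) → ((arr[cnt_1] < 12 → tot ≤ -12) ∧ (3*tot < 9 ∨ arr[tot + 3] = -2))))
Before tot := tot - 6: ∀cnt_1. (arr[cnt_1 + 3] > -9 ∧ ((cnt_1 > 3 ∧ (cnt_1 = 3 → 2*cnt_1 + 2*tot = 15)) → ((arr[cnt_1] < 12 → tot ≤ -6) ∧ (3*tot < 27 ∨ arr[tot - 3] = -2))))
Answer: WP = ∀cnt_1. (arr[cnt_1 + 3] > -9 ∧ ((cnt_1 > 3 ∧ (cnt_1 = 3 → 2*cnt_1 + 2*tot = 15)) → ((arr[cnt_1] < 12 → tot ≤ -6) ∧ (3*tot < 27 ∨ arr[tot - 3] = -2))))


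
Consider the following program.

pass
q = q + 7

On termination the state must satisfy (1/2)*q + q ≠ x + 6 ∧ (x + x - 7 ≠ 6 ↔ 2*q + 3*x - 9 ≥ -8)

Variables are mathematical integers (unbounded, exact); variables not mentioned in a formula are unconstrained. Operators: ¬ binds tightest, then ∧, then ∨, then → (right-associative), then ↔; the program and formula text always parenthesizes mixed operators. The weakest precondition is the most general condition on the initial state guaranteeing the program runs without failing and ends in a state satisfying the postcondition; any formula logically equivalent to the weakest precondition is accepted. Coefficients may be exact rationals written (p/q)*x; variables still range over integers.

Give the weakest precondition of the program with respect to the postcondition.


Working backward. After the program, the postcondition (1/2)*q + q ≠ x + 6 ∧ (x + x - 7 ≠ 6 ↔ 2*q + 3*x - 9 ≥ -8) must hold; in canonical form it is (3/2)*q ≠ x + 6 ∧ (2*x ≠ 13 ↔ 2*q + 3*x ≥ 1).
Before q := q + 7: (3/2)*q ≠ x - 9/2 ∧ (2*x ≠ 13 ↔ 2*q + 3*x ≥ -13)
Before skip: (3/2)*q ≠ x - 9/2 ∧ (2*x ≠ 13 ↔ 2*q + 3*x ≥ -13)
Answer: WP = (3/2)*q ≠ x - 9/2 ∧ (2*x ≠ 13 ↔ 2*q + 3*x ≥ -13)


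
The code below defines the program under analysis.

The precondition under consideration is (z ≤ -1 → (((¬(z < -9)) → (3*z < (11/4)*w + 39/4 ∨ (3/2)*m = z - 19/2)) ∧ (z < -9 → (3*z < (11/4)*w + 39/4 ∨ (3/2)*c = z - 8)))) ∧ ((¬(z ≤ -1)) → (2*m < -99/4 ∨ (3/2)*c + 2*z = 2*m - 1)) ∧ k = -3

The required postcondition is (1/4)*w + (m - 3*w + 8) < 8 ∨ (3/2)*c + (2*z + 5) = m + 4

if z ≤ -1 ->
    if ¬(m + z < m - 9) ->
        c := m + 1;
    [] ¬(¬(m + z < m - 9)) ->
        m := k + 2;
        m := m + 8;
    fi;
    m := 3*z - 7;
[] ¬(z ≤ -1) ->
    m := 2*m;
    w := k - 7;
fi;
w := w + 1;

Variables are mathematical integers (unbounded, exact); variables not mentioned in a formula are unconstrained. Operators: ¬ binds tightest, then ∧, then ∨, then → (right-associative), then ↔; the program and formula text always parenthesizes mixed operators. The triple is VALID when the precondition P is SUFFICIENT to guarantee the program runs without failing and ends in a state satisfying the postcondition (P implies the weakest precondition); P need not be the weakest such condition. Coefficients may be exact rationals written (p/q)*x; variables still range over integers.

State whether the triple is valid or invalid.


Working backward. After the program, the postcondition (1/4)*w + (m - 3*w + 8) < 8 ∨ (3/2)*c + (2*z + 5) = m + 4 must hold; in canonical form it is m < (11/4)*w ∨ (3/2)*c + 2*z = m - 1.
Before w := w + 1: m < (11/4)*w + 11/4 ∨ (3/2)*c + 2*z = m - 1
Then branch requires ((¬(z < -9)) → (3*z < (11/4)*w + 39/4 ∨ (3/2)*m = z - 19/2)) ∧ (z < -9 → (3*z < (11/4)*w + 39/4 ∨ (3/2)*c = z - 8)); else branch requires 2*m < (11/4)*k - 33/2 ∨ (3/2)*c + 2*z = 2*m - 1.
Before the if: (z ≤ -1 → (((¬(z < -9)) → (3*z < (11/4)*w + 39/4 ∨ (3/2)*m = z - 19/2)) ∧ (z < -9 → (3*z < (11/4)*w + 39/4 ∨ (3/2)*c = z - 8)))) ∧ ((¬(z ≤ -1)) → (2*m < (11/4)*k - 33/2 ∨ (3/2)*c + 2*z = 2*m - 1))
The weakest precondition is (z ≤ -1 → (((¬(z < -9)) → (3*z < (11/4)*w + 39/4 ∨ (3/2)*m = z - 19/2)) ∧ (z < -9 → (3*z < (11/4)*w + 39/4 ∨ (3/2)*c = z - 8)))) ∧ ((¬(z ≤ -1)) → (2*m < (11/4)*k - 33/2 ∨ (3/2)*c + 2*z = 2*m - 1)).
Check whether (z ≤ -1 → (((¬(z < -9)) → (3*z < (11/4)*w + 39/4 ∨ (3/2)*m = z - 19/2)) ∧ (z < -9 → (3*z < (11/4)*w + 39/4 ∨ (3/2)*c = z - 8)))) ∧ ((¬(z ≤ -1)) → (2*m < -99/4 ∨ (3/2)*c + 2*z = 2*m - 1)) ∧ k = -3 implies it.
Every state satisfying the precondition satisfies the weakest precondition: the implication holds.
Answer: valid


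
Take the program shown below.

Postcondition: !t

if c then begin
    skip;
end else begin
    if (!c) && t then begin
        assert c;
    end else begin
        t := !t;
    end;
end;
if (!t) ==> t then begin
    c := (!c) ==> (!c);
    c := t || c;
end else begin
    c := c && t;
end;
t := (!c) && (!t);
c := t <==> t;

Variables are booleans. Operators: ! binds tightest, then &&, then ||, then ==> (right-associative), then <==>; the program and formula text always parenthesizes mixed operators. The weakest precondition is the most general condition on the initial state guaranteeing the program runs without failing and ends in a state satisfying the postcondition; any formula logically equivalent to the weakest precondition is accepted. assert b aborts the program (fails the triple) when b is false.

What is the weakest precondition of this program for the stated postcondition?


Working backward. After the program, !t must hold.
Before c := t <==> t: !t
Before t := (!c) && (!t): !((!c) && (!t))
Then branch requires true; else branch requires !((!(c && t)) && (!t)).
Before the if: (!((!t) ==> t)) ==> (!((!(c && t)) && (!t)))
Then branch requires (!((!t) ==> t)) ==> (!((!(c && t)) && (!t))); else branch requires (((!c) && t) ==> (c && ((!((!t) ==> t)) ==> (!((!(c && t)) && (!t)))))) && ((!((!c) && t)) ==> ((!(t ==> (!t))) ==> (!((!(c && (!t))) && t)))).
Before the if: (c ==> ((!((!t) ==> t)) ==> (!((!(c && t)) && (!t))))) && ((!c) ==> ((((!c) && t) ==> (c && ((!((!t) ==> t)) ==> (!((!(c && t)) && (!t)))))) && ((!((!c) && t)) ==> ((!(t ==> (!t))) ==> (!((!(c && (!t))) && t))))))
Answer: WP = (c ==> ((!((!t) ==> t)) ==> (!((!(c && t)) && (!t))))) && ((!c) ==> ((((!c) && t) ==> (c && ((!((!t) ==> t)) ==> (!((!(c && t)) && (!t)))))) && ((!((!c) && t)) ==> ((!(t ==> (!t))) ==> (!((!(c && (!t))) && t))))))


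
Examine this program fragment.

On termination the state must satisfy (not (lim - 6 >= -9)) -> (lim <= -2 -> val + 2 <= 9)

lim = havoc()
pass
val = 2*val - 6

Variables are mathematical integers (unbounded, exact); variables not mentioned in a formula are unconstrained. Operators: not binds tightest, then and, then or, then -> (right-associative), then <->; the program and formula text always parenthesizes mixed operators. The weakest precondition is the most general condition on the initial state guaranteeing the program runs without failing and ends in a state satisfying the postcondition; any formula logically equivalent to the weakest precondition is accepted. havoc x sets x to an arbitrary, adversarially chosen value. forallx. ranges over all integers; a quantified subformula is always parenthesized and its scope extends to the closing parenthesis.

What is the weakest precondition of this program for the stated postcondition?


Working backward. After the program, the postcondition (not (lim - 6 >= -9)) -> (lim <= -2 -> val + 2 <= 9) must hold; in canonical form it is (not (lim >= -3)) -> (lim <= -2 -> val <= 7).
Before val := 2*val - 6: (not (lim >= -3)) -> (lim <= -2 -> 2*val <= 13)
Before skip: (not (lim >= -3)) -> (lim <= -2 -> 2*val <= 13)
Before havoc lim: forall lim_1. ((not (lim_1 >= -3)) -> (lim_1 <= -2 -> 2*val <= 13))
Answer: WP = forall lim_1. ((not (lim_1 >= -3)) -> (lim_1 <= -2 -> 2*val <= 13))


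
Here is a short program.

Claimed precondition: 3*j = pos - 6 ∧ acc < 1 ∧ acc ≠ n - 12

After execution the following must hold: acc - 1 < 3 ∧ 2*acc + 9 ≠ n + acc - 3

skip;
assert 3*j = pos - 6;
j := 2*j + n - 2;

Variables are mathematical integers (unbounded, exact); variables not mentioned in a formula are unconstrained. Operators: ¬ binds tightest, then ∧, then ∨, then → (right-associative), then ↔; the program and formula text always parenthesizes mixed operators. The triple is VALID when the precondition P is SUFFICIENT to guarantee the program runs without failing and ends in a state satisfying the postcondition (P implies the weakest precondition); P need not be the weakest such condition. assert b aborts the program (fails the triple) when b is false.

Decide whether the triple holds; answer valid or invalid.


Working backward. After the program, the postcondition acc - 1 < 3 ∧ 2*acc + 9 ≠ n + acc - 3 must hold; in canonical form it is acc < 4 ∧ acc ≠ n - 12.
Before j := 2*j + n - 2: acc < 4 ∧ acc ≠ n - 12
Before assert 3*j = pos - 6: 3*j = pos - 6 ∧ acc < 4 ∧ acc ≠ n - 12
Before skip: 3*j = pos - 6 ∧ acc < 4 ∧ acc ≠ n - 12
The weakest precondition is 3*j = pos - 6 ∧ acc < 4 ∧ acc ≠ n - 12.
Check whether 3*j = pos - 6 ∧ acc < 1 ∧ acc ≠ n - 12 implies it.
Every state satisfying the precondition satisfies the weakest precondition: the implication holds.
Answer: valid


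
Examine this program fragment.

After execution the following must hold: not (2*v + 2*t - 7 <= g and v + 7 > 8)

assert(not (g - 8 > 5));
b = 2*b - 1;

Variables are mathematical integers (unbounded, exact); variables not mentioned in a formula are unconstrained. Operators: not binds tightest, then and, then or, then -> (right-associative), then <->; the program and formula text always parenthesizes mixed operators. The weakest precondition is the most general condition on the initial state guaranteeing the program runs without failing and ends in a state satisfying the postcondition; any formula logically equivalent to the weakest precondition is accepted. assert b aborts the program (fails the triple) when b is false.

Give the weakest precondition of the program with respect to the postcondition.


Working backward. After the program, the postcondition not (2*v + 2*t - 7 <= g and v + 7 > 8) must hold; in canonical form it is not (2*t + 2*v <= g + 7 and v > 1).
Before b := 2*b - 1: not (2*t + 2*v <= g + 7 and v > 1)
Before assert not (g - 8 > 5): (not (g > 13)) and (not (2*t + 2*v <= g + 7 and v > 1))
Answer: WP = (not (g > 13)) and (not (2*t + 2*v <= g + 7 and v > 1))


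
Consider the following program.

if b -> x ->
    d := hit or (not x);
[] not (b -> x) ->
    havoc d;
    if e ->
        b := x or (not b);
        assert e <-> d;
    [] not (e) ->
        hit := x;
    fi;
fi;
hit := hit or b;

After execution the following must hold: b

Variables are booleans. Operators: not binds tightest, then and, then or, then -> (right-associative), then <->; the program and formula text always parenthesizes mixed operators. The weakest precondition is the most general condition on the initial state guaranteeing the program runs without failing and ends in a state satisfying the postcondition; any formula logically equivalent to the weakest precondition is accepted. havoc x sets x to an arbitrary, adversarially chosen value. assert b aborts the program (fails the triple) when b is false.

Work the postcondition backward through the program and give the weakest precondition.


Working backward. After the program, b must hold.
Before hit := hit or b: b
Then branch requires b; else branch requires (e -> (e and (x or (not b)))) and ((not e) -> b) and (e -> ((not e) and (x or (not b)))).
Before the if: ((b -> x) -> b) and ((not (b -> x)) -> ((e -> (e and (x or (not b)))) and ((not e) -> b) and (e -> ((not e) and (x or (not b))))))
Answer: WP = ((b -> x) -> b) and ((not (b -> x)) -> ((e -> (e and (x or (not b)))) and ((not e) -> b) and (e -> ((not e) and (x or (not b))))))


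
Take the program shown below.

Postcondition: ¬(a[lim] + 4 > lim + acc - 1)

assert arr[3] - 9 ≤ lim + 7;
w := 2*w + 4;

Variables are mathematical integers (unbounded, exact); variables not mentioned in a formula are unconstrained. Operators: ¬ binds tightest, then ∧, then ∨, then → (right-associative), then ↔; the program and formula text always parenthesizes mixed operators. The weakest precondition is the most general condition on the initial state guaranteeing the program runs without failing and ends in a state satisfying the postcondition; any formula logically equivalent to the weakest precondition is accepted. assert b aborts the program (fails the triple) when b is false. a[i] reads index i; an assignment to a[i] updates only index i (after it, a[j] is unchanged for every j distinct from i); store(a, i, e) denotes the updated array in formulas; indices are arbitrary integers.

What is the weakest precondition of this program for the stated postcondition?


Working backward. After the program, the postcondition ¬(a[lim] + 4 > lim + acc - 1) must hold; in canonical form it is ¬(a[lim] > acc + lim - 5).
Before w := 2*w + 4: ¬(a[lim] > acc + lim - 5)
Before assert arr[3] - 9 ≤ lim + 7: arr[3] ≤ lim + 16 ∧ (¬(a[lim] > acc + lim - 5))
Answer: WP = arr[3] ≤ lim + 16 ∧ (¬(a[lim] > acc + lim - 5))


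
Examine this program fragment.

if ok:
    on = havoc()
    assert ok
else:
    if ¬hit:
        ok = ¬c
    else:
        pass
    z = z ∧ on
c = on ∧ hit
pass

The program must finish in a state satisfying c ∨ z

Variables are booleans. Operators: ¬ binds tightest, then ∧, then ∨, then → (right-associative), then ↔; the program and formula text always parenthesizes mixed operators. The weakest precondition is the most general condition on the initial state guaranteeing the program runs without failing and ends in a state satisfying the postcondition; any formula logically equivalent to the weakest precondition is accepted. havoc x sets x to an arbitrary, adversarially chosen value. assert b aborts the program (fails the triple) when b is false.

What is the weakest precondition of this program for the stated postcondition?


Working backward. After the program, c ∨ z must hold.
Before skip: c ∨ z
Before c := on ∧ hit: (on ∧ hit) ∨ z
Then branch requires ok ∧ (hit ∨ z) ∧ z; else branch requires ((¬hit) → ((on ∧ hit) ∨ (z ∧ on))) ∧ (hit → ((on ∧ hit) ∨ (z ∧ on))).
Before the if: (ok → (ok ∧ (hit ∨ z) ∧ z)) ∧ ((¬ok) → (((¬hit) → ((on ∧ hit) ∨ (z ∧ on))) ∧ (hit → ((on ∧ hit) ∨ (z ∧ on)))))
Answer: WP = (ok → (ok ∧ (hit ∨ z) ∧ z)) ∧ ((¬ok) → (((¬hit) → ((on ∧ hit) ∨ (z ∧ on))) ∧ (hit → ((on ∧ hit) ∨ (z ∧ on)))))


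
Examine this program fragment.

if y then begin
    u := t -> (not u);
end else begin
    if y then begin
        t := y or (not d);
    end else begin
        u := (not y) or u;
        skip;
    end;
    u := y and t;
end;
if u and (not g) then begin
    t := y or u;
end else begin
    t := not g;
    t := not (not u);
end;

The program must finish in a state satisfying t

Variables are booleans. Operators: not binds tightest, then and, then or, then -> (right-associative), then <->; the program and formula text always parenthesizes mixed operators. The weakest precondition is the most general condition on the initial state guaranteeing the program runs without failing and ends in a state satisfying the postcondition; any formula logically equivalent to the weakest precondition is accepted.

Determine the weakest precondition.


Working backward. After the program, t must hold.
Then branch requires y or u; else branch requires u.
Before the if: ((u and (not g)) -> (y or u)) and ((not (u and (not g))) -> u)
Then branch requires (((t -> (not u)) and (not g)) -> (y or (t -> (not u)))) and ((not ((t -> (not u)) and (not g))) -> (t -> (not u))); else branch requires (y -> (((y and (y or (not d)) and (not g)) -> (y or (y and (y or (not d))))) and ((not (y and (y or (not d)) and (not g))) -> (y and (y or (not d)))))) and ((not y) -> (((y and t and (not g)) -> (y or (y and t))) and ((not (y and t and (not g))) -> (y and t)))).
Before the if: (y -> ((((t -> (not u)) and (not g)) -> (y or (t -> (not u)))) and ((not ((t -> (not u)) and (not g))) -> (t -> (not u))))) and ((not y) -> ((y -> (((y and (y or (not d)) and (not g)) -> (y or (y and (y or (not d))))) and ((not (y and (y or (not d)) and (not g))) -> (y and (y or (not d)))))) and ((not y) -> (((y and t and (not g)) -> (y or (y and t))) and ((not (y and t and (not g))) -> (y and t))))))
Answer: WP = (y -> ((((t -> (not u)) and (not g)) -> (y or (t -> (not u)))) and ((not ((t -> (not u)) and (not g))) -> (t -> (not u))))) and ((not y) -> ((y -> (((y and (y or (not d)) and (not g)) -> (y or (y and (y or (not d))))) and ((not (y and (y or (not d)) and (not g))) -> (y and (y or (not d)))))) and ((not y) -> (((y and t and (not g)) -> (y or (y and t))) and ((not (y and t and (not g))) -> (y and t))))))


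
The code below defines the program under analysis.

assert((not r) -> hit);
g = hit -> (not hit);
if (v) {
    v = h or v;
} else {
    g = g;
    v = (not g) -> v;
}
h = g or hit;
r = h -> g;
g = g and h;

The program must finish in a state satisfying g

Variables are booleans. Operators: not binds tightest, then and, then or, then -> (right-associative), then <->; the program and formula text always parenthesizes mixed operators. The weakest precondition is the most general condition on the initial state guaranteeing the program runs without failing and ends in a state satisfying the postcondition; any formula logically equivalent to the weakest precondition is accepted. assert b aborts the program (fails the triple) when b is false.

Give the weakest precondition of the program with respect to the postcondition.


Working backward. After the program, g must hold.
Before g := g and h: g and h
Before r := h -> g: g and h
Before h := g or hit: g and (g or hit)
Then branch requires g and (g or hit); else branch requires g and (g or hit).
Before the if: (v -> (g and (g or hit))) and ((not v) -> (g and (g or hit)))
Before g := hit -> (not hit): (v -> ((hit -> (not hit)) and ((hit -> (not hit)) or hit))) and ((not v) -> ((hit -> (not hit)) and ((hit -> (not hit)) or hit)))
Before assert (not r) -> hit: ((not r) -> hit) and (v -> ((hit -> (not hit)) and ((hit -> (not hit)) or hit))) and ((not v) -> ((hit -> (not hit)) and ((hit -> (not hit)) or hit)))
Answer: WP = ((not r) -> hit) and (v -> ((hit -> (not hit)) and ((hit -> (not hit)) or hit))) and ((not v) -> ((hit -> (not hit)) and ((hit -> (not hit)) or hit)))


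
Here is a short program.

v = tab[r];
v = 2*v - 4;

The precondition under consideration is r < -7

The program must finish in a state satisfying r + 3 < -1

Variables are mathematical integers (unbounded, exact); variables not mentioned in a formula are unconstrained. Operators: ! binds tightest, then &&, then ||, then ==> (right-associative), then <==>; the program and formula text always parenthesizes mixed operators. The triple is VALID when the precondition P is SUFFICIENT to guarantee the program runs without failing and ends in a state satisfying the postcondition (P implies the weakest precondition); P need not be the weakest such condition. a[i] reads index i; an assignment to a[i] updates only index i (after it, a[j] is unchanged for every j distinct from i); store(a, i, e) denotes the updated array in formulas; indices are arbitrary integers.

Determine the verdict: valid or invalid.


Working backward. After the program, the postcondition r + 3 < -1 must hold; in canonical form it is r < -4.
Before v := 2*v - 4: r < -4
Before v := tab[r]: r < -4
The weakest precondition is r < -4.
Check whether r < -7 implies it.
Every state satisfying the precondition satisfies the weakest precondition: the implication holds.
Answer: valid


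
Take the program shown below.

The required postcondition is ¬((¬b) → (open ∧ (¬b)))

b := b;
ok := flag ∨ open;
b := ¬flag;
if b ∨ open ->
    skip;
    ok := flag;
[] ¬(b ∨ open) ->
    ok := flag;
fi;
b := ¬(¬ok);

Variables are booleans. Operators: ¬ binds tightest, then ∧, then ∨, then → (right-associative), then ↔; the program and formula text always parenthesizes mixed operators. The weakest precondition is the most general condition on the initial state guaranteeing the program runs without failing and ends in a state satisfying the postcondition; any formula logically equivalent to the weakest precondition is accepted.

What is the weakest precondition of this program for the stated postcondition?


Working backward. After the program, ¬((¬b) → (open ∧ (¬b))) must hold.
Before b := ¬(¬ok): ¬((¬ok) → (open ∧ (¬ok)))
Then branch requires ¬((¬flag) → (open ∧ (¬flag))); else branch requires ¬((¬flag) → (open ∧ (¬flag))).
Before the if: ((b ∨ open) → (¬((¬flag) → (open ∧ (¬flag))))) ∧ ((¬(b ∨ open)) → (¬((¬flag) → (open ∧ (¬flag)))))
Before b := ¬flag: (((¬flag) ∨ open) → (¬((¬flag) → (open ∧ (¬flag))))) ∧ ((¬((¬flag) ∨ open)) → (¬((¬flag) → (open ∧ (¬flag)))))
Before ok := flag ∨ open: (((¬flag) ∨ open) → (¬((¬flag) → (open ∧ (¬flag))))) ∧ ((¬((¬flag) ∨ open)) → (¬((¬flag) → (open ∧ (¬flag)))))
Before b := b: (((¬flag) ∨ open) → (¬((¬flag) → (open ∧ (¬flag))))) ∧ ((¬((¬flag) ∨ open)) → (¬((¬flag) → (open ∧ (¬flag)))))
Answer: WP = (((¬flag) ∨ open) → (¬((¬flag) → (open ∧ (¬flag))))) ∧ ((¬((¬flag) ∨ open)) → (¬((¬flag) → (open ∧ (¬flag)))))


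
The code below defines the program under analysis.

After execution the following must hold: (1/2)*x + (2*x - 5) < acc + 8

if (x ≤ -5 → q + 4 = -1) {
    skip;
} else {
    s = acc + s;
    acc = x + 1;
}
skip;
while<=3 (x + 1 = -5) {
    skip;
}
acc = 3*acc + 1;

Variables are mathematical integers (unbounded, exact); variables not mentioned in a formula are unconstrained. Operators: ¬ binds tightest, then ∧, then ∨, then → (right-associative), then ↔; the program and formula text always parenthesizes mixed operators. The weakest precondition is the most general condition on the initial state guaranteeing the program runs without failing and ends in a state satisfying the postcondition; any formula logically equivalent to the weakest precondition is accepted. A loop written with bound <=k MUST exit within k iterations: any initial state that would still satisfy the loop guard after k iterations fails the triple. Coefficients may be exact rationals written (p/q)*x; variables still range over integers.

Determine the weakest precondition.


Working backward. After the program, the postcondition (1/2)*x + (2*x - 5) < acc + 8 must hold; in canonical form it is (5/2)*x < acc + 13.
Before acc := 3*acc + 1: (5/2)*x < 3*acc + 14
Before the loop (bound <=3), unroll the exhaustion recursion (WP_0 = exit-now case; WP_j = one more guarded iteration, up to j = 3):
  WP_0: (¬(x = -6)) ∧ (5/2)*x < 3*acc + 14
  WP_1: (x = -6 → ((¬(x = -6)) ∧ (5/2)*x < 3*acc + 14)) ∧ ((¬(x = -6)) → (5/2)*x < 3*acc + 14)
  WP_2: (x = -6 → ((x = -6 → ((¬(x = -6)) ∧ (5/2)*x < 3*acc + 14)) ∧ ((¬(x = -6)) → (5/2)*x < 3*acc + 14))) ∧ ((¬(x = -6)) → (5/2)*x < 3*acc + 14)
  WP_3: (x = -6 → ((x = -6 → ((x = -6 → ((¬(x = -6)) ∧ (5/2)*x < 3*acc + 14)) ∧ ((¬(x = -6)) → (5/2)*x < 3*acc + 14))) ∧ ((¬(x = -6)) → (5/2)*x < 3*acc + 14))) ∧ ((¬(x = -6)) → (5/2)*x < 3*acc + 14)
So before the loop: (x = -6 → ((x = -6 → ((x = -6 → ((¬(x = -6)) ∧ (5/2)*x < 3*acc + 14)) ∧ ((¬(x = -6)) → (5/2)*x < 3*acc + 14))) ∧ ((¬(x = -6)) → (5/2)*x < 3*acc + 14))) ∧ ((¬(x = -6)) → (5/2)*x < 3*acc + 14)
Before skip: (x = -6 → ((x = -6 → ((x = -6 → ((¬(x = -6)) ∧ (5/2)*x < 3*acc + 14)) ∧ ((¬(x = -6)) → (5/2)*x < 3*acc + 14))) ∧ ((¬(x = -6)) → (5/2)*x < 3*acc + 14))) ∧ ((¬(x = -6)) → (5/2)*x < 3*acc + 14)
Then branch requires (x = -6 → ((x = -6 → ((x = -6 → ((¬(x = -6)) ∧ (5/2)*x < 3*acc + 14)) ∧ ((¬(x = -6)) → (5/2)*x < 3*acc + 14))) ∧ ((¬(x = -6)) → (5/2)*x < 3*acc + 14))) ∧ ((¬(x = -6)) → (5/2)*x < 3*acc + 14); else branch requires (x = -6 → ((x = -6 → ((x = -6 → ((¬(x = -6)) ∧ (1/2)*x > -17)) ∧ ((¬(x = -6)) → (1/2)*x > -17))) ∧ ((¬(x = -6)) → (1/2)*x > -17))) ∧ ((¬(x = -6)) → (1/2)*x > -17).
Before the if: ((x ≤ -5 → q = -5) → ((x = -6 → ((x = -6 → ((x = -6 → ((¬(x = -6)) ∧ (5/2)*x < 3*acc + 14)) ∧ ((¬(x = -6)) → (5/2)*x < 3*acc + 14))) ∧ ((¬(x = -6)) → (5/2)*x < 3*acc + 14))) ∧ ((¬(x = -6)) → (5/2)*x < 3*acc + 14))) ∧ ((¬(x ≤ -5 → q = -5)) → ((x = -6 → ((x = -6 → ((x = -6 → ((¬(x = -6)) ∧ (1/2)*x > -17)) ∧ ((¬(x = -6)) → (1/2)*x > -17))) ∧ ((¬(x = -6)) → (1/2)*x > -17))) ∧ ((¬(x = -6)) → (1/2)*x > -17)))
Answer: WP = ((x ≤ -5 → q = -5) → ((x = -6 → ((x = -6 → ((x = -6 → ((¬(x = -6)) ∧ (5/2)*x < 3*acc + 14)) ∧ ((¬(x = -6)) → (5/2)*x < 3*acc + 14))) ∧ ((¬(x = -6)) → (5/2)*x < 3*acc + 14))) ∧ ((¬(x = -6)) → (5/2)*x < 3*acc + 14))) ∧ ((¬(x ≤ -5 → q = -5)) → ((x = -6 → ((x = -6 → ((x = -6 → ((¬(x = -6)) ∧ (1/2)*x > -17)) ∧ ((¬(x = -6)) → (1/2)*x > -17))) ∧ ((¬(x = -6)) → (1/2)*x > -17))) ∧ ((¬(x = -6)) → (1/2)*x > -17)))


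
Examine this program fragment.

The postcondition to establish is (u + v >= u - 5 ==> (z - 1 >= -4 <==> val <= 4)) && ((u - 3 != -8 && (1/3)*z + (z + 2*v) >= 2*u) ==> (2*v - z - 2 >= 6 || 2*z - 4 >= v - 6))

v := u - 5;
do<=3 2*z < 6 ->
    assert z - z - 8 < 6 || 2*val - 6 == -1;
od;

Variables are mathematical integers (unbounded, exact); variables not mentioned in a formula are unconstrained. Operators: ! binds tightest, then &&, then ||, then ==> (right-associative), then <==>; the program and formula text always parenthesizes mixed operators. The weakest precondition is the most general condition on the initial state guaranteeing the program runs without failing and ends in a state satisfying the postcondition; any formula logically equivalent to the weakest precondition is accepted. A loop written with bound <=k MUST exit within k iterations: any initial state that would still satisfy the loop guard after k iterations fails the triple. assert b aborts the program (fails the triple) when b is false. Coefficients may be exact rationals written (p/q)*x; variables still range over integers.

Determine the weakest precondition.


Working backward. After the program, the postcondition (u + v >= u - 5 ==> (z - 1 >= -4 <==> val <= 4)) && ((u - 3 != -8 && (1/3)*z + (z + 2*v) >= 2*u) ==> (2*v - z - 2 >= 6 || 2*z - 4 >= v - 6)) must hold; in canonical form it is (v >= -5 ==> (z >= -3 <==> val <= 4)) && ((u != -5 && 2*v + (4/3)*z >= 2*u) ==> (2*v >= z + 8 || 2*z >= v - 2)).
Before the loop (bound <=3), unroll the exhaustion recursion (WP_0 = exit-now case; WP_j = one more guarded iteration, up to j = 3):
  WP_0: (!(2*z < 6)) && (v >= -5 ==> (z >= -3 <==> val <= 4)) && ((u != -5 && 2*v + (4/3)*z >= 2*u) ==> (2*v >= z + 8 || 2*z >= v - 2))
  WP_1: (2*z < 6 ==> ((!(2*z < 6)) && (v >= -5 ==> (z >= -3 <==> val <= 4)) && ((u != -5 && 2*v + (4/3)*z >= 2*u) ==> (2*v >= z + 8 || 2*z >= v - 2)))) && ((!(2*z < 6)) ==> ((v >= -5 ==> (z >= -3 <==> val <= 4)) && ((u != -5 && 2*v + (4/3)*z >= 2*u) ==> (2*v >= z + 8 || 2*z >= v - 2))))
  WP_2: (2*z < 6 ==> ((2*z < 6 ==> ((!(2*z < 6)) && (v >= -5 ==> (z >= -3 <==> val <= 4)) && ((u != -5 && 2*v + (4/3)*z >= 2*u) ==> (2*v >= z + 8 || 2*z >= v - 2)))) && ((!(2*z < 6)) ==> ((v >= -5 ==> (z >= -3 <==> val <= 4)) && ((u != -5 && 2*v + (4/3)*z >= 2*u) ==> (2*v >= z + 8 || 2*z >= v - 2)))))) && ((!(2*z < 6)) ==> ((v >= -5 ==> (z >= -3 <==> val <= 4)) && ((u != -5 && 2*v + (4/3)*z >= 2*u) ==> (2*v >= z + 8 || 2*z >= v - 2))))
  WP_3: (2*z < 6 ==> ((2*z < 6 ==> ((2*z < 6 ==> ((!(2*z < 6)) && (v >= -5 ==> (z >= -3 <==> val <= 4)) && ((u != -5 && 2*v + (4/3)*z >= 2*u) ==> (2*v >= z + 8 || 2*z >= v - 2)))) && ((!(2*z < 6)) ==> ((v >= -5 ==> (z >= -3 <==> val <= 4)) && ((u != -5 && 2*v + (4/3)*z >= 2*u) ==> (2*v >= z + 8 || 2*z >= v - 2)))))) && ((!(2*z < 6)) ==> ((v >= -5 ==> (z >= -3 <==> val <= 4)) && ((u != -5 && 2*v + (4/3)*z >= 2*u) ==> (2*v >= z + 8 || 2*z >= v - 2)))))) && ((!(2*z < 6)) ==> ((v >= -5 ==> (z >= -3 <==> val <= 4)) && ((u != -5 && 2*v + (4/3)*z >= 2*u) ==> (2*v >= z + 8 || 2*z >= v - 2))))
So before the loop: (2*z < 6 ==> ((2*z < 6 ==> ((2*z < 6 ==> ((!(2*z < 6)) && (v >= -5 ==> (z >= -3 <==> val <= 4)) && ((u != -5 && 2*v + (4/3)*z >= 2*u) ==> (2*v >= z + 8 || 2*z >= v - 2)))) && ((!(2*z < 6)) ==> ((v >= -5 ==> (z >= -3 <==> val <= 4)) && ((u != -5 && 2*v + (4/3)*z >= 2*u) ==> (2*v >= z + 8 || 2*z >= v - 2)))))) && ((!(2*z < 6)) ==> ((v >= -5 ==> (z >= -3 <==> val <= 4)) && ((u != -5 && 2*v + (4/3)*z >= 2*u) ==> (2*v >= z + 8 || 2*z >= v - 2)))))) && ((!(2*z < 6)) ==> ((v >= -5 ==> (z >= -3 <==> val <= 4)) && ((u != -5 && 2*v + (4/3)*z >= 2*u) ==> (2*v >= z + 8 || 2*z >= v - 2))))
Before v := u - 5: (2*z < 6 ==> ((2*z < 6 ==> ((2*z < 6 ==> ((!(2*z < 6)) && (u >= 0 ==> (z >= -3 <==> val <= 4)) && ((u != -5 && (4/3)*z >= 10) ==> (2*u >= z + 18 || 2*z >= u - 7)))) && ((!(2*z < 6)) ==> ((u >= 0 ==> (z >= -3 <==> val <= 4)) && ((u != -5 && (4/3)*z >= 10) ==> (2*u >= z + 18 || 2*z >= u - 7)))))) && ((!(2*z < 6)) ==> ((u >= 0 ==> (z >= -3 <==> val <= 4)) && ((u != -5 && (4/3)*z >= 10) ==> (2*u >= z + 18 || 2*z >= u - 7)))))) && ((!(2*z < 6)) ==> ((u >= 0 ==> (z >= -3 <==> val <= 4)) && ((u != -5 && (4/3)*z >= 10) ==> (2*u >= z + 18 || 2*z >= u - 7))))
Answer: WP = (2*z < 6 ==> ((2*z < 6 ==> ((2*z < 6 ==> ((!(2*z < 6)) && (u >= 0 ==> (z >= -3 <==> val <= 4)) && ((u != -5 && (4/3)*z >= 10) ==> (2*u >= z + 18 || 2*z >= u - 7)))) && ((!(2*z < 6)) ==> ((u >= 0 ==> (z >= -3 <==> val <= 4)) && ((u != -5 && (4/3)*z >= 10) ==> (2*u >= z + 18 || 2*z >= u - 7)))))) && ((!(2*z < 6)) ==> ((u >= 0 ==> (z >= -3 <==> val <= 4)) && ((u != -5 && (4/3)*z >= 10) ==> (2*u >= z + 18 || 2*z >= u - 7)))))) && ((!(2*z < 6)) ==> ((u >= 0 ==> (z >= -3 <==> val <= 4)) && ((u != -5 && (4/3)*z >= 10) ==> (2*u >= z + 18 || 2*z >= u - 7))))


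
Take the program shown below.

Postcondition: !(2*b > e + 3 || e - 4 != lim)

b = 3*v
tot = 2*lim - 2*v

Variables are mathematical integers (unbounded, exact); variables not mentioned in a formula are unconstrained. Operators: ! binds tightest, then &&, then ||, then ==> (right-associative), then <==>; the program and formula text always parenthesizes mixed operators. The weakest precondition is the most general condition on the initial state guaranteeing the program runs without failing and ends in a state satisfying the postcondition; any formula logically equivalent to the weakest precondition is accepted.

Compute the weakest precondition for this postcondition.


Working backward. After the program, the postcondition !(2*b > e + 3 || e - 4 != lim) must hold; in canonical form it is !(2*b > e + 3 || e != lim + 4).
Before tot := 2*lim - 2*v: !(2*b > e + 3 || e != lim + 4)
Before b := 3*v: !(6*v > e + 3 || e != lim + 4)
Answer: WP = !(6*v > e + 3 || e != lim + 4)


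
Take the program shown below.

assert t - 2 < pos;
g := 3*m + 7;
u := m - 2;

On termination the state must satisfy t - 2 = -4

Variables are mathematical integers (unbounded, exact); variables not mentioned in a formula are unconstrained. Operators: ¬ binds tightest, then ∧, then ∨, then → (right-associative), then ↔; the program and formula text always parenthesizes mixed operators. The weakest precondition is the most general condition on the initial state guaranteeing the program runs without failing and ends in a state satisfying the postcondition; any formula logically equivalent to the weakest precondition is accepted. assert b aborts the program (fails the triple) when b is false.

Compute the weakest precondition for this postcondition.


Working backward. After the program, the postcondition t - 2 = -4 must hold; in canonical form it is t = -2.
Before u := m - 2: t = -2
Before g := 3*m + 7: t = -2
Before assert t - 2 < pos: t < pos + 2 ∧ t = -2
Answer: WP = t < pos + 2 ∧ t = -2


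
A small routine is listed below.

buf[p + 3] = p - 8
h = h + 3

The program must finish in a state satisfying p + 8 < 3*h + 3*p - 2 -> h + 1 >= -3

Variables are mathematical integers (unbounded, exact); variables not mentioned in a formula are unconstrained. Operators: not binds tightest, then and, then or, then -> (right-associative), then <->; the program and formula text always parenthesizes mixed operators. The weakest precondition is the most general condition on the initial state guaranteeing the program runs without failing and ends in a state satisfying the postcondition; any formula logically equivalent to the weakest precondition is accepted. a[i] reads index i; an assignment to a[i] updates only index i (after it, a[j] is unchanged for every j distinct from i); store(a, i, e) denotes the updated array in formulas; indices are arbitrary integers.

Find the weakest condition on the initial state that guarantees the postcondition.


Working backward. After the program, the postcondition p + 8 < 3*h + 3*p - 2 -> h + 1 >= -3 must hold; in canonical form it is 3*h + 2*p > 10 -> h >= -4.
Before h := h + 3: 3*h + 2*p > 1 -> h >= -7
Before buf[p + 3] := p - 8: 3*h + 2*p > 1 -> h >= -7
Answer: WP = 3*h + 2*p > 1 -> h >= -7


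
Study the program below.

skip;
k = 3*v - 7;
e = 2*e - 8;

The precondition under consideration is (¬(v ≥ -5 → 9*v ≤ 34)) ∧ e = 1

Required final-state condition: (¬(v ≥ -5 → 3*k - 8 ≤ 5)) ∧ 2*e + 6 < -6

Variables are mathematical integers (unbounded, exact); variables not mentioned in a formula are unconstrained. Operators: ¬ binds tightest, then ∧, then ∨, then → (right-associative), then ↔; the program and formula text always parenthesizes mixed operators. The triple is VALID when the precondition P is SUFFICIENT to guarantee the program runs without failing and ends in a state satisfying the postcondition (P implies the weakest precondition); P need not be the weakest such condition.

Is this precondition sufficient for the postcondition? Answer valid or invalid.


Working backward. After the program, the postcondition (¬(v ≥ -5 → 3*k - 8 ≤ 5)) ∧ 2*e + 6 < -6 must hold; in canonical form it is (¬(v ≥ -5 → 3*k ≤ 13)) ∧ 2*e < -12.
Before e := 2*e - 8: (¬(v ≥ -5 → 3*k ≤ 13)) ∧ 4*e < 4
Before k := 3*v - 7: (¬(v ≥ -5 → 9*v ≤ 34)) ∧ 4*e < 4
Before skip: (¬(v ≥ -5 → 9*v ≤ 34)) ∧ 4*e < 4
The weakest precondition is (¬(v ≥ -5 → 9*v ≤ 34)) ∧ 4*e < 4.
Check whether (¬(v ≥ -5 → 9*v ≤ 34)) ∧ e = 1 implies it.
Countermodel: at the initial state e = 1, v = 4, the precondition holds but the weakest precondition fails.
Answer: invalid


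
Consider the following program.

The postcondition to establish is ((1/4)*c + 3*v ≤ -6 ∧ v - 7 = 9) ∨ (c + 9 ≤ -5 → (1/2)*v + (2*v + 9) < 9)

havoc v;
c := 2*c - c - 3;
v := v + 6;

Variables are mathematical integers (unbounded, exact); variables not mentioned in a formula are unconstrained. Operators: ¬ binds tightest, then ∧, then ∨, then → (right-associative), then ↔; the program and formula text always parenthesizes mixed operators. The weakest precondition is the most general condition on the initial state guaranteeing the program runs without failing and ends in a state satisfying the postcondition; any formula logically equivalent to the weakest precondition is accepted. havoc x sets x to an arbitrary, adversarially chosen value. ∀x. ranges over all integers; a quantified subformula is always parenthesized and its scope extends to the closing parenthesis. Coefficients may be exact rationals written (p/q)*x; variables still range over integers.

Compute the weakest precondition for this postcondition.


Working backward. After the program, the postcondition ((1/4)*c + 3*v ≤ -6 ∧ v - 7 = 9) ∨ (c + 9 ≤ -5 → (1/2)*v + (2*v + 9) < 9) must hold; in canonical form it is ((1/4)*c + 3*v ≤ -6 ∧ v = 16) ∨ (c ≤ -14 → (5/2)*v < 0).
Before v := v + 6: ((1/4)*c + 3*v ≤ -24 ∧ v = 10) ∨ (c ≤ -14 → (5/2)*v < -15)
Before c := 2*c - c - 3: ((1/4)*c + 3*v ≤ -93/4 ∧ v = 10) ∨ (c ≤ -11 → (5/2)*v < -15)
Before havoc v: ∀v_1. (((1/4)*c + 3*v_1 ≤ -93/4 ∧ v_1 = 10) ∨ (c ≤ -11 → (5/2)*v_1 < -15))
Answer: WP = ∀v_1. (((1/4)*c + 3*v_1 ≤ -93/4 ∧ v_1 = 10) ∨ (c ≤ -11 → (5/2)*v_1 < -15))


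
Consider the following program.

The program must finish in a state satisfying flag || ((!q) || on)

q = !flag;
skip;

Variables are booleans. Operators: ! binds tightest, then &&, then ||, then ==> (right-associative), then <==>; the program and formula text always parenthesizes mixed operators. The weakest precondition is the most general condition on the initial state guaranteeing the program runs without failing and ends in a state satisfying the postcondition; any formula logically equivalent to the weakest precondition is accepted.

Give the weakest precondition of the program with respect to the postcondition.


Working backward. After the program, the postcondition flag || ((!q) || on) must hold; in canonical form it is flag || (!q) || on.
Before skip: flag || (!q) || on
Before q := !flag: flag || on
Answer: WP = flag || on
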